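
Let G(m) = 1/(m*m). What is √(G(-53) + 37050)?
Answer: √104073451/53 ≈ 192.48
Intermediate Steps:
G(m) = m⁻² (G(m) = 1/(m²) = m⁻²)
√(G(-53) + 37050) = √((-53)⁻² + 37050) = √(1/2809 + 37050) = √(104073451/2809) = √104073451/53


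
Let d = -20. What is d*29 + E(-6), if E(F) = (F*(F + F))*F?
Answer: -1012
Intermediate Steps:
E(F) = 2*F**3 (E(F) = (F*(2*F))*F = (2*F**2)*F = 2*F**3)
d*29 + E(-6) = -20*29 + 2*(-6)**3 = -580 + 2*(-216) = -580 - 432 = -1012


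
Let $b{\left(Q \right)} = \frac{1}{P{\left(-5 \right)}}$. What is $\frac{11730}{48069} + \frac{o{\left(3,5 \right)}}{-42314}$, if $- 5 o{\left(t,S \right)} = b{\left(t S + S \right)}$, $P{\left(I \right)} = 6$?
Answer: $\frac{551494247}{2259990740} \approx 0.24402$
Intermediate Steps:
$b{\left(Q \right)} = \frac{1}{6}$
$o{\left(t,S \right)} = - \frac{1}{30}$ ($o{\left(t,S \right)} = \left(- \frac{1}{5}\right) \frac{1}{6} = - \frac{1}{30}$)
$\frac{11730}{48069} + \frac{o{\left(3,5 \right)}}{-42314} = \frac{11730}{48069} - \frac{1}{30 \left(-42314\right)} = 11730 \cdot \frac{1}{48069} - - \frac{1}{1269420} = \frac{3910}{16023} + \frac{1}{1269420} = \frac{551494247}{2259990740}$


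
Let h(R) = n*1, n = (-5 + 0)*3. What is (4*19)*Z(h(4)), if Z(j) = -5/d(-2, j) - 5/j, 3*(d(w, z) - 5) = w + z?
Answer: 1786/3 ≈ 595.33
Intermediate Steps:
n = -15 (n = -5*3 = -15)
h(R) = -15 (h(R) = -15*1 = -15)
d(w, z) = 5 + w/3 + z/3 (d(w, z) = 5 + (w + z)/3 = 5 + (w/3 + z/3) = 5 + w/3 + z/3)
Z(j) = -5/j - 5/(13/3 + j/3) (Z(j) = -5/(5 + (1/3)*(-2) + j/3) - 5/j = -5/(5 - 2/3 + j/3) - 5/j = -5/(13/3 + j/3) - 5/j = -5/j - 5/(13/3 + j/3))
(4*19)*Z(h(4)) = (4*19)*(5*(-13 - 4*(-15))/(-15*(13 - 15))) = 76*(5*(-1/15)*(-13 + 60)/(-2)) = 76*(5*(-1/15)*(-1/2)*47) = 76*(47/6) = 1786/3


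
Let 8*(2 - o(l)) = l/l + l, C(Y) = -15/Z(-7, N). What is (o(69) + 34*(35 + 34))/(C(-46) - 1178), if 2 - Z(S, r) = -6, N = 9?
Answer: -18714/9439 ≈ -1.9826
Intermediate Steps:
Z(S, r) = 8 (Z(S, r) = 2 - 1*(-6) = 2 + 6 = 8)
C(Y) = -15/8
o(l) = 15/8 - l/8 (o(l) = 2 - (l/l + l)/8 = 2 - (1 + l)/8 = 2 + (-⅛ - l/8) = 15/8 - l/8)
(o(69) + 34*(35 + 34))/(C(-46) - 1178) = ((15/8 - ⅛*69) + 34*(35 + 34))/(-15/8 - 1178) = ((15/8 - 69/8) + 34*69)/(-9439/8) = (-27/4 + 2346)*(-8/9439) = (9357/4)*(-8/9439) = -18714/9439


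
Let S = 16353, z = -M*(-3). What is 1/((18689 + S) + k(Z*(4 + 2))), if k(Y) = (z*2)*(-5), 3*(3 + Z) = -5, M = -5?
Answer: 1/35192 ≈ 2.8416e-5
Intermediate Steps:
Z = -14/3 (Z = -3 + (⅓)*(-5) = -3 - 5/3 = -14/3 ≈ -4.6667)
z = -15 (z = -(-5)*(-3) = -1*15 = -15)
k(Y) = 150 (k(Y) = -15*2*(-5) = -30*(-5) = 150)
1/((18689 + S) + k(Z*(4 + 2))) = 1/((18689 + 16353) + 150) = 1/(35042 + 150) = 1/35192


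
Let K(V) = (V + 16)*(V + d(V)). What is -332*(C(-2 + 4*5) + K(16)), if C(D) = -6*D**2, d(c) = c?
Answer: 305440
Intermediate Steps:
K(V) = 2*V*(16 + V) (K(V) = (V + 16)*(V + V) = (16 + V)*(2*V) = 2*V*(16 + V))
-332*(C(-2 + 4*5) + K(16)) = -332*(-6*(-2 + 4*5)**2 + 2*16*(16 + 16)) = -332*(-6*(-2 + 20)**2 + 2*16*32) = -332*(-6*18**2 + 1024) = -332*(-6*324 + 1024) = -332*(-1944 + 1024) = -332*(-920) = 305440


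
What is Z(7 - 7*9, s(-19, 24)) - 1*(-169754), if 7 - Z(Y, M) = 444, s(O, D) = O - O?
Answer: 169317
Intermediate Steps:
s(O, D) = 0
Z(Y, M) = -437 (Z(Y, M) = 7 - 1*444 = 7 - 444 = -437)
Z(7 - 7*9, s(-19, 24)) - 1*(-169754) = -437 - 1*(-169754) = -437 + 169754 = 169317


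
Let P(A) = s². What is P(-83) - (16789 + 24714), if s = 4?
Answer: -41487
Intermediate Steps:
P(A) = 16 (P(A) = 4² = 16)
P(-83) - (16789 + 24714) = 16 - (16789 + 24714) = 16 - 1*41503 = 16 - 41503 = -41487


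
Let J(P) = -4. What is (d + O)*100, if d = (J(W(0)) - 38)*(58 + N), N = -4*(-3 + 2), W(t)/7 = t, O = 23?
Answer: -258100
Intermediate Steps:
W(t) = 7*t
N = 4 (N = -4*(-1) = 4)
d = -2604 (d = (-4 - 38)*(58 + 4) = -42*62 = -2604)
(d + O)*100 = (-2604 + 23)*100 = -2581*100 = -258100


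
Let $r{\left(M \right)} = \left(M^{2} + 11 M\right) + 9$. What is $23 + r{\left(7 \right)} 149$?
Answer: $20138$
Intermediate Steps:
$r{\left(M \right)} = 9 + M^{2} + 11 M$
$23 + r{\left(7 \right)} 149 = 23 + \left(9 + 7^{2} + 11 \cdot 7\right) 149 = 23 + \left(9 + 49 + 77\right) 149 = 23 + 135 \cdot 149 = 23 + 20115 = 20138$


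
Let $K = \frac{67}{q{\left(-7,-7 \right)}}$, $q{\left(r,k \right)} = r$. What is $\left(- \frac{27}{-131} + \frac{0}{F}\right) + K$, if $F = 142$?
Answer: $- \frac{8588}{917} \approx -9.3653$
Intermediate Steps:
$K = - \frac{67}{7}$ ($K = \frac{67}{-7} = 67 \left(- \frac{1}{7}\right) = - \frac{67}{7} \approx -9.5714$)
$\left(- \frac{27}{-131} + \frac{0}{F}\right) + K = \left(- \frac{27}{-131} + \frac{0}{142}\right) - \frac{67}{7} = \left(\left(-27\right) \left(- \frac{1}{131}\right) + 0 \cdot \frac{1}{142}\right) - \frac{67}{7} = \left(\frac{27}{131} + 0\right) - \frac{67}{7} = \frac{27}{131} - \frac{67}{7} = - \frac{8588}{917}$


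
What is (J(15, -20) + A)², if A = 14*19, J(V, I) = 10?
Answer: 76176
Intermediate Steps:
A = 266
(J(15, -20) + A)² = (10 + 266)² = 276² = 76176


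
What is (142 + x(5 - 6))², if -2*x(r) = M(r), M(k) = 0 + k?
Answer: 81225/4 ≈ 20306.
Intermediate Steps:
M(k) = k
x(r) = -r/2
(142 + x(5 - 6))² = (142 - (5 - 6)/2)² = (142 - ½*(-1))² = (142 + ½)² = (285/2)² = 81225/4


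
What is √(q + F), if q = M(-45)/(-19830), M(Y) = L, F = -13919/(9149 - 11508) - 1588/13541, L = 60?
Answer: √2576880633605864033371/21114467759 ≈ 2.4042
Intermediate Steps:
F = 184731087/31943219 (F = -13919/(-2359) - 1588*1/13541 = -13919*(-1/2359) - 1588/13541 = 13919/2359 - 1588/13541 = 184731087/31943219 ≈ 5.7831)
M(Y) = 60
q = -2/661 (q = 60/(-19830) = 60*(-1/19830) = -2/661 ≈ -0.0030257)
√(q + F) = √(-2/661 + 184731087/31943219) = √(122043362069/21114467759) = √2576880633605864033371/21114467759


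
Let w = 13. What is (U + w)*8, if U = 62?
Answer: 600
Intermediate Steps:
(U + w)*8 = (62 + 13)*8 = 75*8 = 600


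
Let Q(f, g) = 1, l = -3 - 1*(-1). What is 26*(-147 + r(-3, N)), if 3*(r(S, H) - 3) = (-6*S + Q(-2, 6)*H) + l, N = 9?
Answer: -10582/3 ≈ -3527.3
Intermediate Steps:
l = -2 (l = -3 + 1 = -2)
r(S, H) = 7/3 - 2*S + H/3 (r(S, H) = 3 + ((-6*S + 1*H) - 2)/3 = 3 + ((-6*S + H) - 2)/3 = 3 + ((H - 6*S) - 2)/3 = 3 + (-2 + H - 6*S)/3 = 3 + (-⅔ - 2*S + H/3) = 7/3 - 2*S + H/3)
26*(-147 + r(-3, N)) = 26*(-147 + (7/3 - 2*(-3) + (⅓)*9)) = 26*(-147 + (7/3 + 6 + 3)) = 26*(-147 + 34/3) = 26*(-407/3) = -10582/3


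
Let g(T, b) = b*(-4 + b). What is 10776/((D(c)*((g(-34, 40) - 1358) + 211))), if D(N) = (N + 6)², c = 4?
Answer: 2694/7325 ≈ 0.36778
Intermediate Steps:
D(N) = (6 + N)²
10776/((D(c)*((g(-34, 40) - 1358) + 211))) = 10776/(((6 + 4)²*((40*(-4 + 40) - 1358) + 211))) = 10776/((10²*((40*36 - 1358) + 211))) = 10776/((100*((1440 - 1358) + 211))) = 10776/((100*(82 + 211))) = 10776/((100*293)) = 10776/29300 = 10776*(1/29300) = 2694/7325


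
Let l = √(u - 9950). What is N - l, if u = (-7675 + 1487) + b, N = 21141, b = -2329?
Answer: 21141 - I*√18467 ≈ 21141.0 - 135.89*I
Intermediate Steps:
u = -8517 (u = (-7675 + 1487) - 2329 = -6188 - 2329 = -8517)
l = I*√18467 (l = √(-8517 - 9950) = √(-18467) = I*√18467 ≈ 135.89*I)
N - l = 21141 - I*√18467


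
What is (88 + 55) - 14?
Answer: 129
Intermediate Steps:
(88 + 55) - 14 = 143 - 14 = 129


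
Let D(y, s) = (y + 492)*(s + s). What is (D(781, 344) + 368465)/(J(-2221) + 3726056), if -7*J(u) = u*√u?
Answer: 227178234215016/680302128281525 - 19344961083*I*√2221/680302128281525 ≈ 0.33394 - 0.0013401*I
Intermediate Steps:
J(u) = -u^(3/2)/7 (J(u) = -u*√u/7 = -u^(3/2)/7)
D(y, s) = 2*s*(492 + y) (D(y, s) = (492 + y)*(2*s) = 2*s*(492 + y))
(D(781, 344) + 368465)/(J(-2221) + 3726056) = (2*344*(492 + 781) + 368465)/(-(-2221)*I*√2221/7 + 3726056) = (2*344*1273 + 368465)/(-(-2221)*I*√2221/7 + 3726056) = (875824 + 368465)/(2221*I*√2221/7 + 3726056) = 1244289/(3726056 + 2221*I*√2221/7)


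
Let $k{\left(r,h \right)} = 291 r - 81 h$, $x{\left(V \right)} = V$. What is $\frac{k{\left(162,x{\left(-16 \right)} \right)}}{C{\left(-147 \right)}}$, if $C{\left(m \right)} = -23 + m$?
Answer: $- \frac{24219}{85} \approx -284.93$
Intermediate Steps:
$k{\left(r,h \right)} = - 81 h + 291 r$
$\frac{k{\left(162,x{\left(-16 \right)} \right)}}{C{\left(-147 \right)}} = \frac{\left(-81\right) \left(-16\right) + 291 \cdot 162}{-23 - 147} = \frac{1296 + 47142}{-170} = 48438 \left(- \frac{1}{170}\right) = - \frac{24219}{85}$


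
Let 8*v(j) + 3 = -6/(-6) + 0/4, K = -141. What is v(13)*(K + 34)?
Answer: 107/4 ≈ 26.750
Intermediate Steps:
v(j) = -1/4 (v(j) = -3/8 + (-6/(-6) + 0/4)/8 = -3/8 + (-6*(-1/6) + 0*(1/4))/8 = -3/8 + (1 + 0)/8 = -3/8 + (1/8)*1 = -3/8 + 1/8 = -1/4)
v(13)*(K + 34) = -(-141 + 34)/4 = -1/4*(-107) = 107/4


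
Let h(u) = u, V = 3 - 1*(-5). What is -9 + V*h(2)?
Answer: 7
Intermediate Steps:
V = 8 (V = 3 + 5 = 8)
-9 + V*h(2) = -9 + 8*2 = -9 + 16 = 7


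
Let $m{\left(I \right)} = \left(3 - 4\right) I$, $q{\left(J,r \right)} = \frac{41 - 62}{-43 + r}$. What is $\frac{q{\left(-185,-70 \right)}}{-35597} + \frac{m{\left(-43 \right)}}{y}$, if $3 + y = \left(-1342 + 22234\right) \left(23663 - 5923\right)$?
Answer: $- \frac{7610139794}{1490820895393497} \approx -5.1047 \cdot 10^{-6}$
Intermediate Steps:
$y = 370624077$ ($y = -3 + \left(-1342 + 22234\right) \left(23663 - 5923\right) = -3 + 20892 \cdot 17740 = -3 + 370624080 = 370624077$)
$q{\left(J,r \right)} = - \frac{21}{-43 + r}$
$m{\left(I \right)} = - I$
$\frac{q{\left(-185,-70 \right)}}{-35597} + \frac{m{\left(-43 \right)}}{y} = \frac{\left(-21\right) \frac{1}{-43 - 70}}{-35597} + \frac{\left(-1\right) \left(-43\right)}{370624077} = - \frac{21}{-113} \left(- \frac{1}{35597}\right) + 43 \cdot \frac{1}{370624077} = \left(-21\right) \left(- \frac{1}{113}\right) \left(- \frac{1}{35597}\right) + \frac{43}{370624077} = \frac{21}{113} \left(- \frac{1}{35597}\right) + \frac{43}{370624077} = - \frac{21}{4022461} + \frac{43}{370624077} = - \frac{7610139794}{1490820895393497}$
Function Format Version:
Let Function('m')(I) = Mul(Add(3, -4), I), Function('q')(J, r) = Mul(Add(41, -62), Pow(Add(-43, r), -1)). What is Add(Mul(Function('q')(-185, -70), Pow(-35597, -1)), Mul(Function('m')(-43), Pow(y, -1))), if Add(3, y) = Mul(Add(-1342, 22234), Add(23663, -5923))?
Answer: Rational(-7610139794, 1490820895393497) ≈ -5.1047e-6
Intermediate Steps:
y = 370624077 (y = Add(-3, Mul(Add(-1342, 22234), Add(23663, -5923))) = Add(-3, Mul(20892, 17740)) = Add(-3, 370624080) = 370624077)
Function('q')(J, r) = Mul(-21, Pow(Add(-43, r), -1))
Function('m')(I) = Mul(-1, I)
Add(Mul(Function('q')(-185, -70), Pow(-35597, -1)), Mul(Function('m')(-43), Pow(y, -1))) = Add(Mul(Mul(-21, Pow(Add(-43, -70), -1)), Pow(-35597, -1)), Mul(Mul(-1, -43), Pow(370624077, -1))) = Add(Mul(Mul(-21, Pow(-113, -1)), Rational(-1, 35597)), Mul(43, Rational(1, 370624077))) = Add(Mul(Mul(-21, Rational(-1, 113)), Rational(-1, 35597)), Rational(43, 370624077)) = Add(Mul(Rational(21, 113), Rational(-1, 35597)), Rational(43, 370624077)) = Add(Rational(-21, 4022461), Rational(43, 370624077)) = Rational(-7610139794, 1490820895393497)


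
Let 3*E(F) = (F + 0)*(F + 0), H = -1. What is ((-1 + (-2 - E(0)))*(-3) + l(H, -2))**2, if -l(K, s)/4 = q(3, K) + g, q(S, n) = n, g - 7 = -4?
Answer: 1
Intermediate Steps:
g = 3 (g = 7 - 4 = 3)
E(F) = F**2/3 (E(F) = ((F + 0)*(F + 0))/3 = (F*F)/3 = F**2/3)
l(K, s) = -12 - 4*K (l(K, s) = -4*(K + 3) = -4*(3 + K) = -12 - 4*K)
((-1 + (-2 - E(0)))*(-3) + l(H, -2))**2 = ((-1 + (-2 - 0**2/3))*(-3) + (-12 - 4*(-1)))**2 = ((-1 + (-2 - 0/3))*(-3) + (-12 + 4))**2 = ((-1 + (-2 - 1*0))*(-3) - 8)**2 = ((-1 + (-2 + 0))*(-3) - 8)**2 = ((-1 - 2)*(-3) - 8)**2 = (-3*(-3) - 8)**2 = (9 - 8)**2 = 1**2 = 1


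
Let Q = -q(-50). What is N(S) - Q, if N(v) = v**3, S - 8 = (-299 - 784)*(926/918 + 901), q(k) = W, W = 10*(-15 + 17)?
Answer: -3338729179447257349634692/3581577 ≈ -9.3220e+17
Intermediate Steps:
W = 20 (W = 10*2 = 20)
q(k) = 20
S = -149460718/153 (S = 8 + (-299 - 784)*(926/918 + 901) = 8 - 1083*(926*(1/918) + 901) = 8 - 1083*(463/459 + 901) = 8 - 1083*414022/459 = 8 - 149461942/153 = -149460718/153 ≈ -9.7687e+5)
Q = -20 (Q = -1*20 = -20)
N(S) - Q = (-149460718/153)**3 - 1*(-20) = -3338729179447257421266232/3581577 + 20 = -3338729179447257349634692/3581577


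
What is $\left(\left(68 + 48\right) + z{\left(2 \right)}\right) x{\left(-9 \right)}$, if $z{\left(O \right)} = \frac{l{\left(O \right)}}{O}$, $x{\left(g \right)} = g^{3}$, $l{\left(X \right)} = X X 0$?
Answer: $-84564$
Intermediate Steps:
$l{\left(X \right)} = 0$ ($l{\left(X \right)} = X^{2} \cdot 0 = 0$)
$z{\left(O \right)} = 0$ ($z{\left(O \right)} = \frac{0}{O} = 0$)
$\left(\left(68 + 48\right) + z{\left(2 \right)}\right) x{\left(-9 \right)} = \left(\left(68 + 48\right) + 0\right) \left(-9\right)^{3} = \left(116 + 0\right) \left(-729\right) = 116 \left(-729\right) = -84564$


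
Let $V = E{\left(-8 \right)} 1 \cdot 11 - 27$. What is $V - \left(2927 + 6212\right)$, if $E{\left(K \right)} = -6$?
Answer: $-9232$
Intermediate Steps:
$V = -93$ ($V = - 6 \cdot 1 \cdot 11 - 27 = \left(-6\right) 11 - 27 = -66 - 27 = -93$)
$V - \left(2927 + 6212\right) = -93 - \left(2927 + 6212\right) = -93 - 9139 = -9232$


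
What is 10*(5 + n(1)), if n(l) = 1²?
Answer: 60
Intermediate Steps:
n(l) = 1
10*(5 + n(1)) = 10*(5 + 1) = 10*6 = 60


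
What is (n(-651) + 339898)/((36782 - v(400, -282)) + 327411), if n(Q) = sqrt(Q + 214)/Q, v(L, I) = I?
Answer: 339898/364475 - I*sqrt(437)/237273225 ≈ 0.93257 - 8.8103e-8*I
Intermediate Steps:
n(Q) = sqrt(214 + Q)/Q
(n(-651) + 339898)/((36782 - v(400, -282)) + 327411) = (sqrt(214 - 651)/(-651) + 339898)/((36782 - 1*(-282)) + 327411) = (-I*sqrt(437)/651 + 339898)/((36782 + 282) + 327411) = (-I*sqrt(437)/651 + 339898)/(37064 + 327411) = (-I*sqrt(437)/651 + 339898)/364475 = (339898 - I*sqrt(437)/651)*(1/364475) = 339898/364475 - I*sqrt(437)/237273225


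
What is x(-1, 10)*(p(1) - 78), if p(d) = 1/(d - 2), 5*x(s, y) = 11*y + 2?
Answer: -8848/5 ≈ -1769.6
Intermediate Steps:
x(s, y) = ⅖ + 11*y/5 (x(s, y) = (11*y + 2)/5 = (2 + 11*y)/5 = ⅖ + 11*y/5)
p(d) = 1/(-2 + d)
x(-1, 10)*(p(1) - 78) = (⅖ + (11/5)*10)*(1/(-2 + 1) - 78) = (⅖ + 22)*(1/(-1) - 78) = 112*(-1 - 78)/5 = (112/5)*(-79) = -8848/5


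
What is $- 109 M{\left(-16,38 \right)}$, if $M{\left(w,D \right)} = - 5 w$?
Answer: $-8720$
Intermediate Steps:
$- 109 M{\left(-16,38 \right)} = - 109 \left(\left(-5\right) \left(-16\right)\right) = \left(-109\right) 80 = -8720$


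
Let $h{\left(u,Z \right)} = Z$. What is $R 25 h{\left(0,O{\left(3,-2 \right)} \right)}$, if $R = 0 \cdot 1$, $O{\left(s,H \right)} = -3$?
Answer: $0$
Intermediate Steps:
$R = 0$
$R 25 h{\left(0,O{\left(3,-2 \right)} \right)} = 0 \cdot 25 \left(-3\right) = 0 \left(-3\right) = 0$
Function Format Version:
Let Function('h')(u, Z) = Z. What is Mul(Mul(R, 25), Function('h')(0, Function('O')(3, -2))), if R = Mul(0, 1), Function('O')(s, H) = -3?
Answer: 0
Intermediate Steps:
R = 0
Mul(Mul(R, 25), Function('h')(0, Function('O')(3, -2))) = Mul(Mul(0, 25), -3) = Mul(0, -3) = 0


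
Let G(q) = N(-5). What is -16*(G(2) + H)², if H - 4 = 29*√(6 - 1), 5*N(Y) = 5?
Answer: -67680 - 4640*√5 ≈ -78055.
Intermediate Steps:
N(Y) = 1 (N(Y) = (⅕)*5 = 1)
G(q) = 1
H = 4 + 29*√5 (H = 4 + 29*√(6 - 1) = 4 + 29*√5 ≈ 68.846)
-16*(G(2) + H)² = -16*(1 + (4 + 29*√5))² = -16*(5 + 29*√5)²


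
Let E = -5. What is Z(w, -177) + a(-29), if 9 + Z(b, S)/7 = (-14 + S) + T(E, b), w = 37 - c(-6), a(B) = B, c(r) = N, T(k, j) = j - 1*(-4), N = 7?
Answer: -1191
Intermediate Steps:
T(k, j) = 4 + j (T(k, j) = j + 4 = 4 + j)
c(r) = 7
w = 30 (w = 37 - 1*7 = 37 - 7 = 30)
Z(b, S) = -133 + 7*S + 7*b (Z(b, S) = -63 + 7*((-14 + S) + (4 + b)) = -63 + 7*(-10 + S + b) = -63 + (-70 + 7*S + 7*b) = -133 + 7*S + 7*b)
Z(w, -177) + a(-29) = (-133 + 7*(-177) + 7*30) - 29 = (-133 - 1239 + 210) - 29 = -1162 - 29 = -1191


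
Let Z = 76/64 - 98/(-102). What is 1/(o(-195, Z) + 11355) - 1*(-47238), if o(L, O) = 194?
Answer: 545551663/11549 ≈ 47238.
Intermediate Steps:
Z = 1753/816 (Z = 76*(1/64) - 98*(-1/102) = 19/16 + 49/51 = 1753/816 ≈ 2.1483)
1/(o(-195, Z) + 11355) - 1*(-47238) = 1/(194 + 11355) - 1*(-47238) = 1/11549 + 47238 = 545551663/11549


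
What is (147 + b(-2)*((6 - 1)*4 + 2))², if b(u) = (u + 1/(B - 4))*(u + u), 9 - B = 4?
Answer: 55225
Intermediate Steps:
B = 5 (B = 9 - 1*4 = 9 - 4 = 5)
b(u) = 2*u*(1 + u) (b(u) = (u + 1/(5 - 4))*(u + u) = (u + 1/1)*(2*u) = (u + 1)*(2*u) = (1 + u)*(2*u) = 2*u*(1 + u))
(147 + b(-2)*((6 - 1)*4 + 2))² = (147 + (2*(-2)*(1 - 2))*((6 - 1)*4 + 2))² = (147 + (2*(-2)*(-1))*(5*4 + 2))² = (147 + 4*(20 + 2))² = (147 + 4*22)² = (147 + 88)² = 235² = 55225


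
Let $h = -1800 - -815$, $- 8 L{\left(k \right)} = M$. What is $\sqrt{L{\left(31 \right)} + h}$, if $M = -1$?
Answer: $\frac{i \sqrt{15758}}{4} \approx 31.383 i$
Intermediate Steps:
$L{\left(k \right)} = \frac{1}{8}$ ($L{\left(k \right)} = \left(- \frac{1}{8}\right) \left(-1\right) = \frac{1}{8}$)
$h = -985$ ($h = -1800 + 815 = -985$)
$\sqrt{L{\left(31 \right)} + h} = \sqrt{\frac{1}{8} - 985} = \sqrt{- \frac{7879}{8}} = \frac{i \sqrt{15758}}{4}$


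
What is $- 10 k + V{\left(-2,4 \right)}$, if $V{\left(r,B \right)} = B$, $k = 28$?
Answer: $-276$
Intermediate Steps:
$- 10 k + V{\left(-2,4 \right)} = \left(-10\right) 28 + 4 = -280 + 4 = -276$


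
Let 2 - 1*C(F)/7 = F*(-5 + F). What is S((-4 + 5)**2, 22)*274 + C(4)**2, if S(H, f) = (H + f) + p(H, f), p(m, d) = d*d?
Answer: 140682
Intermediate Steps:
p(m, d) = d**2
C(F) = 14 - 7*F*(-5 + F)
S(H, f) = H + f + f**2 (S(H, f) = (H + f) + f**2 = H + f + f**2)
S((-4 + 5)**2, 22)*274 + C(4)**2 = ((-4 + 5)**2 + 22 + 22**2)*274 + (14 - 7*4**2 + 35*4)**2 = (1**2 + 22 + 484)*274 + (14 - 7*16 + 140)**2 = (1 + 22 + 484)*274 + (14 - 112 + 140)**2 = 507*274 + 42**2 = 138918 + 1764 = 140682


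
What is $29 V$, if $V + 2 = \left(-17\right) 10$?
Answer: $-4988$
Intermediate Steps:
$V = -172$ ($V = -2 - 170 = -172$)
$29 V = 29 \left(-172\right) = -4988$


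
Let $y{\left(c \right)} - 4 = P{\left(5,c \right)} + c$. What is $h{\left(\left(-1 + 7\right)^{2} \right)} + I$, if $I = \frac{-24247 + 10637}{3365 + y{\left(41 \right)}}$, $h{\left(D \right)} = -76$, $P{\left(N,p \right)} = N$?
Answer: $- \frac{54630}{683} \approx -79.985$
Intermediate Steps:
$y{\left(c \right)} = 9 + c$ ($y{\left(c \right)} = 4 + \left(5 + c\right) = 9 + c$)
$I = - \frac{2722}{683}$ ($I = \frac{-24247 + 10637}{3365 + \left(9 + 41\right)} = - \frac{13610}{3365 + 50} = - \frac{13610}{3415} = \left(-13610\right) \frac{1}{3415} = - \frac{2722}{683} \approx -3.9854$)
$h{\left(\left(-1 + 7\right)^{2} \right)} + I = -76 - \frac{2722}{683} = - \frac{54630}{683}$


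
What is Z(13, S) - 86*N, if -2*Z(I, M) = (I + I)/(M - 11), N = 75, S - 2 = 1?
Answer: -51587/8 ≈ -6448.4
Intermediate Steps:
S = 3 (S = 2 + 1 = 3)
Z(I, M) = -I/(-11 + M) (Z(I, M) = -(I + I)/(2*(M - 11)) = -2*I/(2*(-11 + M)) = -I/(-11 + M))
Z(13, S) - 86*N = -1*13/(-11 + 3) - 86*75 = -1*13/(-8) - 6450 = -1*13*(-1/8) - 6450 = 13/8 - 6450 = -51587/8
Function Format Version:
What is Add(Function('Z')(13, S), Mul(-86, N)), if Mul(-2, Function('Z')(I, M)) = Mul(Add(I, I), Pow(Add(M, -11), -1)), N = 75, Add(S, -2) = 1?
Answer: Rational(-51587, 8) ≈ -6448.4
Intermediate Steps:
S = 3 (S = Add(2, 1) = 3)
Function('Z')(I, M) = Mul(-1, I, Pow(Add(-11, M), -1)) (Function('Z')(I, M) = Mul(Rational(-1, 2), Mul(Add(I, I), Pow(Add(M, -11), -1))) = Mul(Rational(-1, 2), Mul(Mul(2, I), Pow(Add(-11, M), -1))) = Mul(Rational(-1, 2), Mul(2, I, Pow(Add(-11, M), -1))) = Mul(-1, I, Pow(Add(-11, M), -1)))
Add(Function('Z')(13, S), Mul(-86, N)) = Add(Mul(-1, 13, Pow(Add(-11, 3), -1)), Mul(-86, 75)) = Add(Mul(-1, 13, Pow(-8, -1)), -6450) = Add(Mul(-1, 13, Rational(-1, 8)), -6450) = Add(Rational(13, 8), -6450) = Rational(-51587, 8)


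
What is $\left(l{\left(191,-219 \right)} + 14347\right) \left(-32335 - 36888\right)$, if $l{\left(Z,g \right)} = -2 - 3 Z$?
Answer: $-953339156$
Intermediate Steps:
$\left(l{\left(191,-219 \right)} + 14347\right) \left(-32335 - 36888\right) = \left(\left(-2 - 573\right) + 14347\right) \left(-32335 - 36888\right) = \left(\left(-2 - 573\right) + 14347\right) \left(-69223\right) = \left(-575 + 14347\right) \left(-69223\right) = 13772 \left(-69223\right) = -953339156$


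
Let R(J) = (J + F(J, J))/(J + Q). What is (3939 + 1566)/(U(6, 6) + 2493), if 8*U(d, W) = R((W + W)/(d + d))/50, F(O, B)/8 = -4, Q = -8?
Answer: 15414000/6980431 ≈ 2.2082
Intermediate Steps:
F(O, B) = -32 (F(O, B) = 8*(-4) = -32)
R(J) = (-32 + J)/(-8 + J) (R(J) = (J - 32)/(J - 8) = (-32 + J)/(-8 + J))
U(d, W) = (-32 + W/d)/(400*(-8 + W/d)) (U(d, W) = (((-32 + (W + W)/(d + d))/(-8 + (W + W)/(d + d)))/50)/8 = (((-32 + (2*W)/((2*d)))/(-8 + (2*W)/((2*d))))*(1/50))/8 = (((-32 + (2*W)*(1/(2*d)))/(-8 + (2*W)*(1/(2*d))))*(1/50))/8 = (((-32 + W/d)/(-8 + W/d))*(1/50))/8 = ((-32 + W/d)/(50*(-8 + W/d)))/8 = (-32 + W/d)/(400*(-8 + W/d)))
(3939 + 1566)/(U(6, 6) + 2493) = (3939 + 1566)/((6 - 32*6)/(400*(6 - 8*6)) + 2493) = 5505/((6 - 192)/(400*(6 - 48)) + 2493) = 5505/((1/400)*(-186)/(-42) + 2493) = 5505/((1/400)*(-1/42)*(-186) + 2493) = 5505/(31/2800 + 2493) = 5505/(6980431/2800) = 5505*(2800/6980431) = 15414000/6980431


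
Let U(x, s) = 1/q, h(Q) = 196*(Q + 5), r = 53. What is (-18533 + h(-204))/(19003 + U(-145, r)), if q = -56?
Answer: -3222072/1064167 ≈ -3.0278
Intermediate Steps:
h(Q) = 980 + 196*Q (h(Q) = 196*(5 + Q) = 980 + 196*Q)
U(x, s) = -1/56 (U(x, s) = 1/(-56) = -1/56)
(-18533 + h(-204))/(19003 + U(-145, r)) = (-18533 + (980 + 196*(-204)))/(19003 - 1/56) = (-18533 + (980 - 39984))/(1064167/56) = (-18533 - 39004)*(56/1064167) = -57537*56/1064167 = -3222072/1064167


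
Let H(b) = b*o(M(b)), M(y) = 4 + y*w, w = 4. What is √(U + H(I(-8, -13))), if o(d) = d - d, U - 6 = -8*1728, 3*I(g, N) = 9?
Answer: 7*I*√282 ≈ 117.55*I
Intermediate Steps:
I(g, N) = 3 (I(g, N) = (⅓)*9 = 3)
U = -13818 (U = 6 - 8*1728 = 6 - 13824 = -13818)
M(y) = 4 + 4*y (M(y) = 4 + y*4 = 4 + 4*y)
o(d) = 0
H(b) = 0 (H(b) = b*0 = 0)
√(U + H(I(-8, -13))) = √(-13818 + 0) = √(-13818) = 7*I*√282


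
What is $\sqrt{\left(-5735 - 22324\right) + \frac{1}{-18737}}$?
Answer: $\frac{2 i \sqrt{2462704546427}}{18737} \approx 167.51 i$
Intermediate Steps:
$\sqrt{\left(-5735 - 22324\right) + \frac{1}{-18737}} = \sqrt{\left(-5735 - 22324\right) - \frac{1}{18737}} = \sqrt{-28059 - \frac{1}{18737}} = \sqrt{- \frac{525741484}{18737}} = \frac{2 i \sqrt{2462704546427}}{18737}$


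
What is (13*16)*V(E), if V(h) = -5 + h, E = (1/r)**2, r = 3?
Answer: -9152/9 ≈ -1016.9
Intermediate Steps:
E = 1/9 (E = (1/3)**2 = 1/9 ≈ 0.11111)
(13*16)*V(E) = (13*16)*(-5 + 1/9) = 208*(-44/9) = -9152/9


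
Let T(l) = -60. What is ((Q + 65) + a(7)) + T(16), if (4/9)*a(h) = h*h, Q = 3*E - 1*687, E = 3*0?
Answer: -2287/4 ≈ -571.75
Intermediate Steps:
E = 0
Q = -687 (Q = 3*0 - 1*687 = 0 - 687 = -687)
a(h) = 9*h**2/4 (a(h) = 9*(h*h)/4 = 9*h**2/4)
((Q + 65) + a(7)) + T(16) = ((-687 + 65) + (9/4)*7**2) - 60 = (-622 + (9/4)*49) - 60 = (-622 + 441/4) - 60 = -2047/4 - 60 = -2287/4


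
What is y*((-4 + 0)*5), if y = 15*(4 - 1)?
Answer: -900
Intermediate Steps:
y = 45 (y = 15*3 = 45)
y*((-4 + 0)*5) = 45*((-4 + 0)*5) = 45*(-4*5) = 45*(-20) = -900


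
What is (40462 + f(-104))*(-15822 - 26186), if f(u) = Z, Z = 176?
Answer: -1707121104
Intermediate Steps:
f(u) = 176
(40462 + f(-104))*(-15822 - 26186) = (40462 + 176)*(-15822 - 26186) = 40638*(-42008) = -1707121104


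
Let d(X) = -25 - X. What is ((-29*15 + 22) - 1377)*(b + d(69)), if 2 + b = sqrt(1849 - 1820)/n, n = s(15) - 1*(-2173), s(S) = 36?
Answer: 171840 - 1790*sqrt(29)/2209 ≈ 1.7184e+5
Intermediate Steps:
n = 2209 (n = 36 - 1*(-2173) = 36 + 2173 = 2209)
b = -2 + sqrt(29)/2209 (b = -2 + sqrt(1849 - 1820)/2209 = -2 + sqrt(29)*(1/2209) = -2 + sqrt(29)/2209 ≈ -1.9976)
((-29*15 + 22) - 1377)*(b + d(69)) = ((-29*15 + 22) - 1377)*((-2 + sqrt(29)/2209) + (-25 - 1*69)) = ((-435 + 22) - 1377)*((-2 + sqrt(29)/2209) + (-25 - 69)) = (-413 - 1377)*((-2 + sqrt(29)/2209) - 94) = -1790*(-96 + sqrt(29)/2209) = 171840 - 1790*sqrt(29)/2209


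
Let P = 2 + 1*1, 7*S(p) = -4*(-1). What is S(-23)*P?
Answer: 12/7 ≈ 1.7143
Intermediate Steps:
S(p) = 4/7 (S(p) = (-4*(-1))/7 = (⅐)*4 = 4/7)
P = 3 (P = 2 + 1 = 3)
S(-23)*P = (4/7)*3 = 12/7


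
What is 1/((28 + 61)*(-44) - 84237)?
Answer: -1/88153 ≈ -1.1344e-5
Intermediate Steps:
1/((28 + 61)*(-44) - 84237) = 1/(89*(-44) - 84237) = 1/(-3916 - 84237) = 1/(-88153) = -1/88153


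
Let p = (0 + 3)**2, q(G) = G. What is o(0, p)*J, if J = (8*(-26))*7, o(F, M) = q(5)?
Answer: -7280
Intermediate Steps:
p = 9 (p = 3**2 = 9)
o(F, M) = 5
J = -1456 (J = -208*7 = -1456)
o(0, p)*J = 5*(-1456) = -7280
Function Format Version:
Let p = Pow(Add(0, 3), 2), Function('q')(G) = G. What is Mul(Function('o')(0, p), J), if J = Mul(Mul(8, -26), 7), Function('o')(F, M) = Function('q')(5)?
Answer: -7280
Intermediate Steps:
p = 9 (p = Pow(3, 2) = 9)
Function('o')(F, M) = 5
J = -1456 (J = Mul(-208, 7) = -1456)
Mul(Function('o')(0, p), J) = Mul(5, -1456) = -7280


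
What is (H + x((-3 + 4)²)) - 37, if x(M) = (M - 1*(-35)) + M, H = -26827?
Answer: -26827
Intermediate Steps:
x(M) = 35 + 2*M (x(M) = (M + 35) + M = (35 + M) + M = 35 + 2*M)
(H + x((-3 + 4)²)) - 37 = (-26827 + (35 + 2*(-3 + 4)²)) - 37 = (-26827 + (35 + 2*1²)) - 37 = (-26827 + (35 + 2*1)) - 37 = (-26827 + (35 + 2)) - 37 = (-26827 + 37) - 37 = -26790 - 37 = -26827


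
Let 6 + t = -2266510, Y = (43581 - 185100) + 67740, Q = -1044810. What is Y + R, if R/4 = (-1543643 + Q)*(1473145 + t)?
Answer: 8214414106473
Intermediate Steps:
Y = -73779 (Y = -141519 + 67740 = -73779)
t = -2266516 (t = -6 - 2266510 = -2266516)
R = 8214414180252 (R = 4*((-1543643 - 1044810)*(1473145 - 2266516)) = 4*(-2588453*(-793371)) = 4*2053603545063 = 8214414180252)
Y + R = -73779 + 8214414180252 = 8214414106473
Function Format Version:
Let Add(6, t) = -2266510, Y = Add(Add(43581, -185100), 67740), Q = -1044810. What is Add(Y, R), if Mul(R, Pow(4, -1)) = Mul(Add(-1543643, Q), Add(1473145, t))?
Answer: 8214414106473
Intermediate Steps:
Y = -73779 (Y = Add(-141519, 67740) = -73779)
t = -2266516 (t = Add(-6, -2266510) = -2266516)
R = 8214414180252 (R = Mul(4, Mul(Add(-1543643, -1044810), Add(1473145, -2266516))) = Mul(4, Mul(-2588453, -793371)) = Mul(4, 2053603545063) = 8214414180252)
Add(Y, R) = Add(-73779, 8214414180252) = 8214414106473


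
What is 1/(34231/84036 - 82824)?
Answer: -84036/6960163433 ≈ -1.2074e-5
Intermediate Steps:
1/(34231/84036 - 82824) = 1/(-6960163433/84036) = -84036/6960163433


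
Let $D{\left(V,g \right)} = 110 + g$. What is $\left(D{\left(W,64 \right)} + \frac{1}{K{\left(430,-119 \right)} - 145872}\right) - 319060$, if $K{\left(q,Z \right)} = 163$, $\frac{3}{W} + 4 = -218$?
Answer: $- \frac{46464560175}{145709} \approx -3.1889 \cdot 10^{5}$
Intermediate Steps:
$W = - \frac{1}{74}$ ($W = \frac{3}{-4 - 218} = \frac{3}{-222} = 3 \left(- \frac{1}{222}\right) = - \frac{1}{74} \approx -0.013514$)
$\left(D{\left(W,64 \right)} + \frac{1}{K{\left(430,-119 \right)} - 145872}\right) - 319060 = \left(\left(110 + 64\right) + \frac{1}{163 - 145872}\right) - 319060 = \left(174 + \frac{1}{-145709}\right) - 319060 = \left(174 - \frac{1}{145709}\right) - 319060 = \frac{25353365}{145709} - 319060 = - \frac{46464560175}{145709}$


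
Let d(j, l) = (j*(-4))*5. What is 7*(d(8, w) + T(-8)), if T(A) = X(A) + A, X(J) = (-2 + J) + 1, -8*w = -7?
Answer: -1239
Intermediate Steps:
w = 7/8 (w = -⅛*(-7) = 7/8 ≈ 0.87500)
X(J) = -1 + J
d(j, l) = -20*j (d(j, l) = -4*j*5 = -20*j)
T(A) = -1 + 2*A (T(A) = (-1 + A) + A = -1 + 2*A)
7*(d(8, w) + T(-8)) = 7*(-20*8 + (-1 + 2*(-8))) = 7*(-160 + (-1 - 16)) = 7*(-160 - 17) = 7*(-177) = -1239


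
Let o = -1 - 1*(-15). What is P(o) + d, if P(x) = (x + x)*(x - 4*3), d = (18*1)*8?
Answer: 200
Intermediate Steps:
o = 14 (o = -1 + 15 = 14)
d = 144 (d = 18*8 = 144)
P(x) = 2*x*(-12 + x) (P(x) = (2*x)*(x - 12) = (2*x)*(-12 + x) = 2*x*(-12 + x))
P(o) + d = 2*14*(-12 + 14) + 144 = 2*14*2 + 144 = 56 + 144 = 200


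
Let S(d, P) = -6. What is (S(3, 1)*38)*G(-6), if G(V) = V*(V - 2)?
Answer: -10944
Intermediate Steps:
G(V) = V*(-2 + V)
(S(3, 1)*38)*G(-6) = (-6*38)*(-6*(-2 - 6)) = -(-1368)*(-8) = -228*48 = -10944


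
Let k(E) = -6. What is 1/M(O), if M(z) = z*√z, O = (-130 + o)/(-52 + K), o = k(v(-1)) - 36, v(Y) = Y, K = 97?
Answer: 135*I*√215/14792 ≈ 0.13382*I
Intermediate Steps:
o = -42 (o = -6 - 36 = -42)
O = -172/45 (O = (-130 - 42)/(-52 + 97) = -172/45 ≈ -3.8222)
M(z) = z^(3/2)
1/M(O) = 1/((-172/45)^(3/2)) = 1/(-344*I*√215/675) = 135*I*√215/14792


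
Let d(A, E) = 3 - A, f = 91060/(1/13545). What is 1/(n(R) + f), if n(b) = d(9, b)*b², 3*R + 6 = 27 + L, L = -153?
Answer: 1/1233396084 ≈ 8.1077e-10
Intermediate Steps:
f = 1233407700 (f = 91060/(1/13545) = 91060*13545 = 1233407700)
R = -44 (R = -2 + (27 - 153)/3 = -2 + (⅓)*(-126) = -2 - 42 = -44)
n(b) = -6*b² (n(b) = (3 - 1*9)*b² = (3 - 9)*b² = -6*b²)
1/(n(R) + f) = 1/(-6*(-44)² + 1233407700) = 1/(-6*1936 + 1233407700) = 1/(-11616 + 1233407700) = 1/1233396084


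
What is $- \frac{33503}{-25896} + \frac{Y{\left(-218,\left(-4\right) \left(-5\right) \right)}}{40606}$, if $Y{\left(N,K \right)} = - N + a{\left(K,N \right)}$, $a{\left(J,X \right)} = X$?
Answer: $\frac{33503}{25896} \approx 1.2938$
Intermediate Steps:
$Y{\left(N,K \right)} = 0$ ($Y{\left(N,K \right)} = - N + N = 0$)
$- \frac{33503}{-25896} + \frac{Y{\left(-218,\left(-4\right) \left(-5\right) \right)}}{40606} = - \frac{33503}{-25896} + \frac{0}{40606} = \left(-33503\right) \left(- \frac{1}{25896}\right) + 0 \cdot \frac{1}{40606} = \frac{33503}{25896} + 0 = \frac{33503}{25896}$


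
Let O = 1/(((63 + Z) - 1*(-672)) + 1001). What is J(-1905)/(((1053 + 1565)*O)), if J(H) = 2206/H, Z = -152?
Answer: -52944/75565 ≈ -0.70064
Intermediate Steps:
O = 1/1584 (O = 1/(((63 - 152) - 1*(-672)) + 1001) = 1/((-89 + 672) + 1001) = 1/(583 + 1001) = 1/1584 ≈ 0.00063131)
J(-1905)/(((1053 + 1565)*O)) = (2206/(-1905))/(((1053 + 1565)*(1/1584))) = (2206*(-1/1905))/((2618*(1/1584))) = -2206/(1905*119/72) = -2206/1905*72/119 = -52944/75565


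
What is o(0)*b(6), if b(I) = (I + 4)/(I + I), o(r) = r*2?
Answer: 0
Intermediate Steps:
o(r) = 2*r
b(I) = (4 + I)/(2*I) (b(I) = (4 + I)/((2*I)) = (4 + I)*(1/(2*I)) = (4 + I)/(2*I))
o(0)*b(6) = (2*0)*((½)*(4 + 6)/6) = 0*((½)*(⅙)*10) = 0*(⅚) = 0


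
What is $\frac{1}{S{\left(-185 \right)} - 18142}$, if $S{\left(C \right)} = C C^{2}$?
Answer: $- \frac{1}{6349767} \approx -1.5749 \cdot 10^{-7}$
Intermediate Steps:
$S{\left(C \right)} = C^{3}$
$\frac{1}{S{\left(-185 \right)} - 18142} = \frac{1}{\left(-185\right)^{3} - 18142} = \frac{1}{-6331625 - 18142} = \frac{1}{-6349767} = - \frac{1}{6349767}$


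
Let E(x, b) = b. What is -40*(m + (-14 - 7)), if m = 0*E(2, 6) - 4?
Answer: 1000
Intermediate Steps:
m = -4 (m = 0*6 - 4 = 0 - 4 = -4)
-40*(m + (-14 - 7)) = -40*(-4 + (-14 - 7)) = -40*(-4 - 21) = -40*(-25) = 1000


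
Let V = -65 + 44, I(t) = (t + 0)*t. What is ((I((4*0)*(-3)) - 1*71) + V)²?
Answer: 8464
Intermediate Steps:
I(t) = t² (I(t) = t*t = t²)
V = -21
((I((4*0)*(-3)) - 1*71) + V)² = ((((4*0)*(-3))² - 1*71) - 21)² = (((0*(-3))² - 71) - 21)² = ((0² - 71) - 21)² = ((0 - 71) - 21)² = (-71 - 21)² = (-92)² = 8464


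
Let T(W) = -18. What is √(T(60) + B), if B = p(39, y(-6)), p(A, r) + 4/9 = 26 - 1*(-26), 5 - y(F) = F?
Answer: √302/3 ≈ 5.7927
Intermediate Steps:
y(F) = 5 - F
p(A, r) = 464/9 (p(A, r) = -4/9 + (26 - 1*(-26)) = -4/9 + (26 + 26) = -4/9 + 52 = 464/9)
B = 464/9 ≈ 51.556
√(T(60) + B) = √(-18 + 464/9) = √(302/9) = √302/3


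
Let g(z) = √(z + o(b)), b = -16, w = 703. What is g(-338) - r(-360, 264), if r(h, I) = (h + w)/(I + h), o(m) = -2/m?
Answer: 343/96 + I*√5406/4 ≈ 3.5729 + 18.381*I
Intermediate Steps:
g(z) = √(⅛ + z) (g(z) = √(z - 2/(-16)) = √(z - 2*(-1/16)) = √(z + ⅛) = √(⅛ + z))
r(h, I) = (703 + h)/(I + h) (r(h, I) = (h + 703)/(I + h) = (703 + h)/(I + h))
g(-338) - r(-360, 264) = √(2 + 16*(-338))/4 - (703 - 360)/(264 - 360) = √(2 - 5408)/4 - 343/(-96) = √(-5406)/4 - (-1)*343/96 = (I*√5406)/4 - 1*(-343/96) = I*√5406/4 + 343/96 = 343/96 + I*√5406/4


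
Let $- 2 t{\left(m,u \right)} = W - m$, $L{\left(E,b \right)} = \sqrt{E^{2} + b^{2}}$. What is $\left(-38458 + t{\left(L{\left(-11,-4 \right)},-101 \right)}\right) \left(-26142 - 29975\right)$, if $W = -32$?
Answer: $2157249714 - \frac{56117 \sqrt{137}}{2} \approx 2.1569 \cdot 10^{9}$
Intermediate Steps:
$t{\left(m,u \right)} = 16 + \frac{m}{2}$ ($t{\left(m,u \right)} = - \frac{-32 - m}{2} = 16 + \frac{m}{2}$)
$\left(-38458 + t{\left(L{\left(-11,-4 \right)},-101 \right)}\right) \left(-26142 - 29975\right) = \left(-38458 + \left(16 + \frac{\sqrt{\left(-11\right)^{2} + \left(-4\right)^{2}}}{2}\right)\right) \left(-26142 - 29975\right) = \left(-38458 + \left(16 + \frac{\sqrt{121 + 16}}{2}\right)\right) \left(-56117\right) = \left(-38458 + \left(16 + \frac{\sqrt{137}}{2}\right)\right) \left(-56117\right) = \left(-38442 + \frac{\sqrt{137}}{2}\right) \left(-56117\right) = 2157249714 - \frac{56117 \sqrt{137}}{2}$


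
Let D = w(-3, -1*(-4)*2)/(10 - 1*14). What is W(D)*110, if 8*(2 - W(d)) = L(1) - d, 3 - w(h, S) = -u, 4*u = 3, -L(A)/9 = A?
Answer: 21175/64 ≈ 330.86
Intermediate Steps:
L(A) = -9*A
u = 3/4 (u = (1/4)*3 = 3/4 ≈ 0.75000)
w(h, S) = 15/4 (w(h, S) = 3 - (-1)*3/4 = 3 - 1*(-3/4) = 3 + 3/4 = 15/4)
D = -15/16 (D = 15/(4*(10 - 1*14)) = 15/(4*(10 - 14)) = (15/4)/(-4) = (15/4)*(-1/4) = -15/16 ≈ -0.93750)
W(d) = 25/8 + d/8 (W(d) = 2 - (-9*1 - d)/8 = 2 - (-9 - d)/8 = 2 + (9/8 + d/8) = 25/8 + d/8)
W(D)*110 = (25/8 + (1/8)*(-15/16))*110 = (25/8 - 15/128)*110 = (385/128)*110 = 21175/64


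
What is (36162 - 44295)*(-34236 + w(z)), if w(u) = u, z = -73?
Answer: 279035097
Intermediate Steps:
(36162 - 44295)*(-34236 + w(z)) = (36162 - 44295)*(-34236 - 73) = -8133*(-34309) = 279035097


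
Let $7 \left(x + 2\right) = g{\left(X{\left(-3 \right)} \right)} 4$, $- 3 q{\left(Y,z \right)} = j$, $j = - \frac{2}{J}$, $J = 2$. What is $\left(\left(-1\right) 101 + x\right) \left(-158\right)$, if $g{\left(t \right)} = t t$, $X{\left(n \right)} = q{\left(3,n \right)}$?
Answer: $\frac{1024630}{63} \approx 16264.0$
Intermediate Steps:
$j = -1$ ($j = - \frac{2}{2} = \left(-2\right) \frac{1}{2} = -1$)
$q{\left(Y,z \right)} = \frac{1}{3}$ ($q{\left(Y,z \right)} = \left(- \frac{1}{3}\right) \left(-1\right) = \frac{1}{3}$)
$X{\left(n \right)} = \frac{1}{3}$
$g{\left(t \right)} = t^{2}$
$x = - \frac{122}{63}$ ($x = -2 + \frac{\left(\frac{1}{3}\right)^{2} \cdot 4}{7} = -2 + \frac{\frac{1}{9} \cdot 4}{7} = -2 + \frac{1}{7} \cdot \frac{4}{9} = -2 + \frac{4}{63} = - \frac{122}{63} \approx -1.9365$)
$\left(\left(-1\right) 101 + x\right) \left(-158\right) = \left(\left(-1\right) 101 - \frac{122}{63}\right) \left(-158\right) = \left(-101 - \frac{122}{63}\right) \left(-158\right) = \left(- \frac{6485}{63}\right) \left(-158\right) = \frac{1024630}{63}$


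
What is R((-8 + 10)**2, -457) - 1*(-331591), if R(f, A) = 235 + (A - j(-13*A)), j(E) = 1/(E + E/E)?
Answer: 1968994597/5942 ≈ 3.3137e+5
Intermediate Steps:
j(E) = 1/(1 + E) (j(E) = 1/(E + 1) = 1/(1 + E))
R(f, A) = 235 + A - 1/(1 - 13*A) (R(f, A) = 235 + (A - 1/(1 - 13*A)) = 235 + A - 1/(1 - 13*A))
R((-8 + 10)**2, -457) - 1*(-331591) = (1 + (-1 + 13*(-457))*(235 - 457))/(-1 + 13*(-457)) - 1*(-331591) = (1 + (-1 - 5941)*(-222))/(-1 - 5941) + 331591 = (1 - 5942*(-222))/(-5942) + 331591 = -(1 + 1319124)/5942 + 331591 = -1/5942*1319125 + 331591 = -1319125/5942 + 331591 = 1968994597/5942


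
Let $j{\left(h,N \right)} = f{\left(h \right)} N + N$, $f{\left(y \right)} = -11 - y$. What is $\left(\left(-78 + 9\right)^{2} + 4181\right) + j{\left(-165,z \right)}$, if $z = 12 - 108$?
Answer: $-5938$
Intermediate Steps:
$z = -96$
$j{\left(h,N \right)} = N + N \left(-11 - h\right)$ ($j{\left(h,N \right)} = \left(-11 - h\right) N + N = N \left(-11 - h\right) + N = N + N \left(-11 - h\right)$)
$\left(\left(-78 + 9\right)^{2} + 4181\right) + j{\left(-165,z \right)} = \left(\left(-78 + 9\right)^{2} + 4181\right) - - 96 \left(10 - 165\right) = \left(\left(-69\right)^{2} + 4181\right) - \left(-96\right) \left(-155\right) = \left(4761 + 4181\right) - 14880 = 8942 - 14880 = -5938$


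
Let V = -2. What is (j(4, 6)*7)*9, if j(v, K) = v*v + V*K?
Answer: 252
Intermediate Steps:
j(v, K) = v**2 - 2*K (j(v, K) = v*v - 2*K = v**2 - 2*K)
(j(4, 6)*7)*9 = ((4**2 - 2*6)*7)*9 = ((16 - 12)*7)*9 = (4*7)*9 = 28*9 = 252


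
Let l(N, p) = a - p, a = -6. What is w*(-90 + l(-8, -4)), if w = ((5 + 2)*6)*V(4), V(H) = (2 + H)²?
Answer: -139104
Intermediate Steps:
l(N, p) = -6 - p
w = 1512 (w = ((5 + 2)*6)*(2 + 4)² = (7*6)*6² = 42*36 = 1512)
w*(-90 + l(-8, -4)) = 1512*(-90 + (-6 - 1*(-4))) = 1512*(-90 + (-6 + 4)) = 1512*(-90 - 2) = 1512*(-92) = -139104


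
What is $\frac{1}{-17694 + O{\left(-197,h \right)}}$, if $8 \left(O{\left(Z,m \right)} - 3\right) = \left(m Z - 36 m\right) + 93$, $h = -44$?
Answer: $- \frac{8}{131183} \approx -6.0984 \cdot 10^{-5}$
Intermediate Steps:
$O{\left(Z,m \right)} = \frac{117}{8} - \frac{9 m}{2} + \frac{Z m}{8}$ ($O{\left(Z,m \right)} = 3 + \frac{\left(m Z - 36 m\right) + 93}{8} = 3 + \frac{\left(Z m - 36 m\right) + 93}{8} = 3 + \frac{\left(- 36 m + Z m\right) + 93}{8} = 3 + \frac{93 - 36 m + Z m}{8} = 3 + \left(\frac{93}{8} - \frac{9 m}{2} + \frac{Z m}{8}\right) = \frac{117}{8} - \frac{9 m}{2} + \frac{Z m}{8}$)
$\frac{1}{-17694 + O{\left(-197,h \right)}} = \frac{1}{-17694 + \left(\frac{117}{8} - -198 + \frac{1}{8} \left(-197\right) \left(-44\right)\right)} = \frac{1}{-17694 + \left(\frac{117}{8} + 198 + \frac{2167}{2}\right)} = \frac{1}{-17694 + \frac{10369}{8}} = \frac{1}{- \frac{131183}{8}} = - \frac{8}{131183}$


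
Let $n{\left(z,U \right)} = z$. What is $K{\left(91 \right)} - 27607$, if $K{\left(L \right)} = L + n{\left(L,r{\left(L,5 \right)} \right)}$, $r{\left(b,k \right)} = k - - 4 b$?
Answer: $-27425$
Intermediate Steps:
$r{\left(b,k \right)} = k + 4 b$
$K{\left(L \right)} = 2 L$ ($K{\left(L \right)} = L + L = 2 L$)
$K{\left(91 \right)} - 27607 = 2 \cdot 91 - 27607 = 182 - 27607 = -27425$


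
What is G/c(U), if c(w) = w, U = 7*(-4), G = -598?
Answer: 299/14 ≈ 21.357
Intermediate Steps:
U = -28
G/c(U) = -598/(-28) = -598*(-1/28) = 299/14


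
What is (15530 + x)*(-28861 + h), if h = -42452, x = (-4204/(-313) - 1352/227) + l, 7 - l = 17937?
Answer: 12122587294884/71051 ≈ 1.7062e+8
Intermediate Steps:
l = -17930 (l = 7 - 1*17937 = 7 - 17937 = -17930)
x = -1273413298/71051 (x = (-4204/(-313) - 1352/227) - 17930 = (-4204*(-1/313) - 1352*1/227) - 17930 = (4204/313 - 1352/227) - 17930 = 531132/71051 - 17930 = -1273413298/71051 ≈ -17923.)
(15530 + x)*(-28861 + h) = (15530 - 1273413298/71051)*(-28861 - 42452) = -169991268/71051*(-71313) = 12122587294884/71051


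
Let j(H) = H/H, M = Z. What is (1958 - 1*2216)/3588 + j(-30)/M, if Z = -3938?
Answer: -42483/588731 ≈ -0.072160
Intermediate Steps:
M = -3938
j(H) = 1
(1958 - 1*2216)/3588 + j(-30)/M = (1958 - 1*2216)/3588 + 1/(-3938) = (1958 - 2216)*(1/3588) + 1*(-1/3938) = -258*1/3588 - 1/3938 = -43/598 - 1/3938 = -42483/588731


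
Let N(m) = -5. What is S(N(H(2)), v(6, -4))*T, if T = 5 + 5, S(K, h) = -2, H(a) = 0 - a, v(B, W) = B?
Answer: -20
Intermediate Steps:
H(a) = -a
T = 10
S(N(H(2)), v(6, -4))*T = -2*10 = -20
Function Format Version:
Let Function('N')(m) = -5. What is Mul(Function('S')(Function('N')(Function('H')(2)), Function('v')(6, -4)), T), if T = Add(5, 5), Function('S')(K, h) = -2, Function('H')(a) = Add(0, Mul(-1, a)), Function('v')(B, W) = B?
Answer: -20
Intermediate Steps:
Function('H')(a) = Mul(-1, a)
T = 10
Mul(Function('S')(Function('N')(Function('H')(2)), Function('v')(6, -4)), T) = Mul(-2, 10) = -20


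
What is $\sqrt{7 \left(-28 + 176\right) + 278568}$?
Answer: $2 \sqrt{69901} \approx 528.78$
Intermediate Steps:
$\sqrt{7 \left(-28 + 176\right) + 278568} = \sqrt{7 \cdot 148 + 278568} = \sqrt{1036 + 278568} = \sqrt{279604} = 2 \sqrt{69901}$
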